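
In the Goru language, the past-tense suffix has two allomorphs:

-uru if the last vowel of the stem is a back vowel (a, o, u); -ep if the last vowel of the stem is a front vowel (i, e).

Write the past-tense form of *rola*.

rolauru

Since the last vowel of *rola* is /a/ (a back vowel), it takes -uru, giving *rolauru*.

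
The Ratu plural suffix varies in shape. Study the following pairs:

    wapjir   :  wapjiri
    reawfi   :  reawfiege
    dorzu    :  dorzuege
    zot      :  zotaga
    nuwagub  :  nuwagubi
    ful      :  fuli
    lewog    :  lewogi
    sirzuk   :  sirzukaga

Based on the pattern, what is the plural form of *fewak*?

fewakaga

The suffix is conditioned by the final sound: -aga when the stem ends in a voiceless consonant (*zot*, *sirzuk*); -i when the stem ends in a voiced consonant (*wapjir*, *nuwagub*, *ful*, *lewog*); -ege when the stem ends in a vowel (*reawfi*, *dorzu*).
Since the final sound of *fewak* is /k/ (a voiceless consonant), it takes -aga, giving *fewakaga*.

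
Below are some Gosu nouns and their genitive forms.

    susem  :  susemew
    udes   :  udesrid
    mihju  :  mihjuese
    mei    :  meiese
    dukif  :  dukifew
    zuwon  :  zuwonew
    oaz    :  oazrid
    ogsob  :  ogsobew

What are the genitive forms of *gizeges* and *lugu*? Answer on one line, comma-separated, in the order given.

Looking at the final sound of each stem: -rid when the stem ends in a sibilant (*udes*, *oaz*); -ew when the stem ends in a non-sibilant consonant (*susem*, *dukif*, *zuwon*, *ogsob*); -ese when the stem ends in a vowel (*mihju*, *mei*).
The final sound of *gizeges* is /s/, which is a sibilant, so the suffix is -rid, giving *gizegesrid*.
The final sound of *lugu* is /u/, which is a vowel, so the suffix is -ese, giving *luguese*.

gizegesrid, luguese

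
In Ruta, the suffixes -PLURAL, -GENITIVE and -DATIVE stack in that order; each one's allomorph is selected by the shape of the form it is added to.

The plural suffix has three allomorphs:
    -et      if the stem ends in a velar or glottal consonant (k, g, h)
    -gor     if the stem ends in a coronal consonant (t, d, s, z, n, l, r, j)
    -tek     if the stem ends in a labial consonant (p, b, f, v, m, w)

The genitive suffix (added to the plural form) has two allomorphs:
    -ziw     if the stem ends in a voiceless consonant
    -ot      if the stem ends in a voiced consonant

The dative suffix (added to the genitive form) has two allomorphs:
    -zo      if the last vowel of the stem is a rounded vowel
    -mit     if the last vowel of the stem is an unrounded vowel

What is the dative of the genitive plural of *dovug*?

dovugetziwmit

Since the final consonant of *dovug* is /g/ (velar/glottal), it takes -et, giving *dovuget*.
Since the final consonant of the plural form *dovuget* is /t/ (voiceless), it takes -ziw, giving *dovugetziw*.
The genitive form *dovugetziw*: last vowel = /i/, an unrounded vowel → -mit → *dovugetziwmit*.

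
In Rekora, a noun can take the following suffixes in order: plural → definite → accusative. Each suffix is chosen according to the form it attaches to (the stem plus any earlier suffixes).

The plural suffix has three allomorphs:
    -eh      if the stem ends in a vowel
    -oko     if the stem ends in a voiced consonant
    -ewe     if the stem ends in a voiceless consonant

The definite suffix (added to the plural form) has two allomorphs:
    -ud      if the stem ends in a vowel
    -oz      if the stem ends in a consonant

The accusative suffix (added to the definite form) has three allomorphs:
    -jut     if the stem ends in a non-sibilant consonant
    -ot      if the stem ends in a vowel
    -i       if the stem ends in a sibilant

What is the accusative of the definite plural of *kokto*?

koktoehozi

*kokto* — final sound /o/ (a vowel) → -eh → *koktoeh*.
The final sound of the plural form *koktoeh* is /h/, which is a consonant, so the definite suffix is -oz, giving *koktoehoz*.
Since the final sound of the definite form *koktoehoz* is /z/ (a sibilant), it takes -i, giving *koktoehozi*.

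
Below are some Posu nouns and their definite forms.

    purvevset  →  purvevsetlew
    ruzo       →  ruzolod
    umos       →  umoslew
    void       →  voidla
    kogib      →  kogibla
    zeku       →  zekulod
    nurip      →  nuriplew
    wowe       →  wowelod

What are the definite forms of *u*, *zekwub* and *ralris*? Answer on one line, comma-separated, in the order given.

The suffix is conditioned by the final sound: -lew when the stem ends in a voiceless consonant (*purvevset*, *umos*, *nurip*); -la when the stem ends in a voiced consonant (*void*, *kogib*); -lod when the stem ends in a vowel (*ruzo*, *zeku*, *wowe*).
The final sound of *u* is /u/, which is a vowel, so the suffix is -lod, giving *ulod*.
Since the final sound of *zekwub* is /b/ (a voiced consonant), it takes -la, giving *zekwubla*.
*ralris*: final sound = /s/, a voiceless consonant → -lew → *ralrislew*.

ulod, zekwubla, ralrislew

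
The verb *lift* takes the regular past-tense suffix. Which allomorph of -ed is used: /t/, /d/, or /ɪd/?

The stem *lift* ends in /t/ or /d/.
The -ed suffix is realized as /ɪd/ after /t, d/; as /t/ after other voiceless consonants; and as /d/ after other voiced sounds.
So -ed on *lift* is pronounced /ɪd/.

/ɪd/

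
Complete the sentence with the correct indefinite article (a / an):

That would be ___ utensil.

The indefinite article is chosen by the initial *sound* of the following word, not its spelling.
*utensil* begins with the sound /juː/ (u pronounced /juː/) — a consonant sound.
So the article is *a*: That would be a utensil.

a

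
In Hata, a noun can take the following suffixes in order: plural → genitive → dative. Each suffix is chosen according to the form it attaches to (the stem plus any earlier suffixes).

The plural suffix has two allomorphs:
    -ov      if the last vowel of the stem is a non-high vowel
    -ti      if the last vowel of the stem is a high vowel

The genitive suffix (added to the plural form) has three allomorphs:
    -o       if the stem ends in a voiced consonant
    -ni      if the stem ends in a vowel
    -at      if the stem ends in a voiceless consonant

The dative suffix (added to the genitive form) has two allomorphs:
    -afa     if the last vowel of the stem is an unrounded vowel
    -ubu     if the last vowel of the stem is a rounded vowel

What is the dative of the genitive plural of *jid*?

Since the last vowel of *jid* is /i/ (a high vowel), it takes -ti, giving *jidti*.
The plural form *jidti* — final sound /i/ (a vowel) → -ni → *jidtini*.
The genitive form *jidtini* — last vowel /i/ (an unrounded vowel) → -afa → *jidtiniafa*.

jidtiniafa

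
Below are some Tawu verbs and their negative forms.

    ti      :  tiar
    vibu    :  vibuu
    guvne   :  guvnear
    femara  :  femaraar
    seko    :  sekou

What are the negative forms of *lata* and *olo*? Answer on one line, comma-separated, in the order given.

lataar, olou

The alternation tracks the last vowel of the stem — -u when the last vowel of the stem is a rounded vowel (*vibu*, *seko*); -ar when the last vowel of the stem is an unrounded vowel (*ti*, *guvne*, *femara*).
*lata* — last vowel /a/ (an unrounded vowel) → -ar → *lataar*.
The last vowel of *olo* is /o/, which is a rounded vowel, so the suffix is -u, giving *olou*.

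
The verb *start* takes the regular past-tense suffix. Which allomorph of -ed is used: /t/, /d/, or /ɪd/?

/ɪd/

The stem *start* ends in /t/ or /d/.
The -ed suffix is realized as /ɪd/ after /t, d/; as /t/ after other voiceless consonants; and as /d/ after other voiced sounds.
So -ed on *start* is pronounced /ɪd/.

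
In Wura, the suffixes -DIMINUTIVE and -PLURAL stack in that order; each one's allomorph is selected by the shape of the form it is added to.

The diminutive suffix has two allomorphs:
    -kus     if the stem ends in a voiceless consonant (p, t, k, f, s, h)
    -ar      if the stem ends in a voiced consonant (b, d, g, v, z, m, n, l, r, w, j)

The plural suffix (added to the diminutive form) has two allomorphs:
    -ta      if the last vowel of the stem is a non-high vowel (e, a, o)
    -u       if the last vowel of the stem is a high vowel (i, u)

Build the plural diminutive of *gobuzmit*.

*gobuzmit* — final consonant /t/ (voiceless) → -kus → *gobuzmitkus*.
The diminutive form *gobuzmitkus* — last vowel /u/ (a high vowel) → -u → *gobuzmitkusu*.

gobuzmitkusu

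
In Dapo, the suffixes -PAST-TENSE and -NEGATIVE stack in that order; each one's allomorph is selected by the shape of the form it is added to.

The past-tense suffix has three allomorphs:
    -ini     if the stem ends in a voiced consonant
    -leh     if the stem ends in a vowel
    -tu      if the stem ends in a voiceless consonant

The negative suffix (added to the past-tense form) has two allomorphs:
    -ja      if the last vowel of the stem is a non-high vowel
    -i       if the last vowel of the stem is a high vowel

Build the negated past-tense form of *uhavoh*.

uhavohtui

Since the final sound of *uhavoh* is /h/ (a voiceless consonant), it takes -tu, giving *uhavohtu*.
The past-tense form *uhavohtu*: last vowel = /u/, a high vowel → -i → *uhavohtui*.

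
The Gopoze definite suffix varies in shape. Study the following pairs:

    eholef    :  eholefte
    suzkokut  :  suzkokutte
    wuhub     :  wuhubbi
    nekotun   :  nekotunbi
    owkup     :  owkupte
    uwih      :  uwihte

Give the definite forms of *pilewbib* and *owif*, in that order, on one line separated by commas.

The suffix is conditioned by the final consonant: -te when the stem ends in a voiceless consonant (*eholef*, *suzkokut*, *owkup*, *uwih*); -bi when the stem ends in a voiced consonant (*wuhub*, *nekotun*).
Since the final consonant of *pilewbib* is /b/ (voiced), it takes -bi, giving *pilewbibbi*.
*owif* — final consonant /f/ (voiceless) → -te → *owifte*.

pilewbibbi, owifte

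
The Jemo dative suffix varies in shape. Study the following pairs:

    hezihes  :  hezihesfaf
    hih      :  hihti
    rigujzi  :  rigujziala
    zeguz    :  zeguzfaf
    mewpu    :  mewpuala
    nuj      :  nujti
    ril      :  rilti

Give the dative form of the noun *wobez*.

wobezfaf

Looking at the final sound of each stem: -faf when the stem ends in a sibilant (*hezihes*, *zeguz*); -ti when the stem ends in a non-sibilant consonant (*hih*, *nuj*, *ril*); -ala when the stem ends in a vowel (*rigujzi*, *mewpu*).
*wobez*: final sound = /z/, a sibilant → -faf → *wobezfaf*.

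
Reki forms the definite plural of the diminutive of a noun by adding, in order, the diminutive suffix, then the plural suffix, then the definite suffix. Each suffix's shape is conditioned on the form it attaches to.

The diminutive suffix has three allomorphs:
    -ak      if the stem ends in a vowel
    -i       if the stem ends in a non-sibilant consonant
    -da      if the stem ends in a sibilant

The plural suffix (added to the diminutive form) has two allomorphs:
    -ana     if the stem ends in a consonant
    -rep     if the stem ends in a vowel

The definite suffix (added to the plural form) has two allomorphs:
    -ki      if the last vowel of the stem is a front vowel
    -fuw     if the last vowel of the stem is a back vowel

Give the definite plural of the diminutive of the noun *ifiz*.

*ifiz* — final sound /z/ (a sibilant) → -da → *ifizda*.
Since the final sound of the diminutive form *ifizda* is /a/ (a vowel), it takes -rep, giving *ifizdarep*.
Since the last vowel of the plural form *ifizdarep* is /e/ (a front vowel), it takes -ki, giving *ifizdarepki*.

ifizdarepki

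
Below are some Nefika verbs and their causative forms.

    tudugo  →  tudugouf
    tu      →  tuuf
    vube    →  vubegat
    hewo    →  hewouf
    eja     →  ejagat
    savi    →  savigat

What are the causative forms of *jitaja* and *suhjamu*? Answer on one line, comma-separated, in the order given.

jitajagat, suhjamuuf

Looking at the last vowel of each stem: -uf when the last vowel of the stem is a rounded vowel (*tudugo*, *tu*, *hewo*); -gat when the last vowel of the stem is an unrounded vowel (*vube*, *eja*, *savi*).
*jitaja* — last vowel /a/ (an unrounded vowel) → -gat → *jitajagat*.
The last vowel of *suhjamu* is /u/, which is a rounded vowel, so the suffix is -uf, giving *suhjamuuf*.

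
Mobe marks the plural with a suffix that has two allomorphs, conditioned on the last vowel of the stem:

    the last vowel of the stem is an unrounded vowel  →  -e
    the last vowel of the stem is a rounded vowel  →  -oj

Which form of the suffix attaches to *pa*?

-e

*pa*: last vowel = /a/, an unrounded vowel → -e.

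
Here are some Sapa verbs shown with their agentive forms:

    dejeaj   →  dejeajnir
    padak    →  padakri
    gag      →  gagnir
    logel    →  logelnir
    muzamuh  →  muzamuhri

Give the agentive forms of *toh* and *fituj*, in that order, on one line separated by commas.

tohri, fitujnir

The pattern is voicing of the final consonant: -ri when the stem ends in a voiceless consonant (*padak*, *muzamuh*); -nir when the stem ends in a voiced consonant (*dejeaj*, *gag*, *logel*).
The final consonant of *toh* is /h/, which is voiceless, so the suffix is -ri, giving *tohri*.
The final consonant of *fituj* is /j/, which is voiced, so the suffix is -nir, giving *fitujnir*.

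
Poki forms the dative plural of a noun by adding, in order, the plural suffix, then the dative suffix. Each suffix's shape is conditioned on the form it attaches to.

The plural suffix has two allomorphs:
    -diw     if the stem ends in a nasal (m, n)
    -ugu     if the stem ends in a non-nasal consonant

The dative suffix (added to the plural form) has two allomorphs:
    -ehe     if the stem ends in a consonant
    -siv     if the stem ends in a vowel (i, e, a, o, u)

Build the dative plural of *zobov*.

*zobov* — final consonant /v/ (non-nasal) → -ugu → *zobovugu*.
The final sound of the plural form *zobovugu* is /u/, which is a vowel, so the dative suffix is -siv, giving *zobovugusiv*.

zobovugusiv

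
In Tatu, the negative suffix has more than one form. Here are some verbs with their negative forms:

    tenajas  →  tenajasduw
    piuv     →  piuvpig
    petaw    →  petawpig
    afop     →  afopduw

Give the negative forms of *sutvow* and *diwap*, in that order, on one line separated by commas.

sutvowpig, diwapduw

The pattern is voicing of the final consonant: -duw when the stem ends in a voiceless consonant (*tenajas*, *afop*); -pig when the stem ends in a voiced consonant (*piuv*, *petaw*).
Since the final consonant of *sutvow* is /w/ (voiced), it takes -pig, giving *sutvowpig*.
Since the final consonant of *diwap* is /p/ (voiceless), it takes -duw, giving *diwapduw*.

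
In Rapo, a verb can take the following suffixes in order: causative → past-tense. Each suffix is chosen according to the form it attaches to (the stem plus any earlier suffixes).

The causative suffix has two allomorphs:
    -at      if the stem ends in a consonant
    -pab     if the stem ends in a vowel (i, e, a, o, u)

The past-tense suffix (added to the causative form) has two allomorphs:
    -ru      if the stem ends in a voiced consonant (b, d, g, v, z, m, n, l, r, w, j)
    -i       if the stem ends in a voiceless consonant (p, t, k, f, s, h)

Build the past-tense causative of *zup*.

zupati

*zup*: final sound = /p/, a consonant → -at → *zupat*.
The causative form *zupat* — final consonant /t/ (voiceless) → -i → *zupati*.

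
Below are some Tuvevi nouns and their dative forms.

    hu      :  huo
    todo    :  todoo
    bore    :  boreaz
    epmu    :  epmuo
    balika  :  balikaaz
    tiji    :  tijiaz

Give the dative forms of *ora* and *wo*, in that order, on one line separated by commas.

oraaz, woo

The alternation tracks the last vowel of the stem — -o when the last vowel of the stem is a rounded vowel (*hu*, *todo*, *epmu*); -az when the last vowel of the stem is an unrounded vowel (*bore*, *balika*, *tiji*).
The last vowel of *ora* is /a/, which is an unrounded vowel, so the suffix is -az, giving *oraaz*.
The last vowel of *wo* is /o/, which is a rounded vowel, so the suffix is -o, giving *woo*.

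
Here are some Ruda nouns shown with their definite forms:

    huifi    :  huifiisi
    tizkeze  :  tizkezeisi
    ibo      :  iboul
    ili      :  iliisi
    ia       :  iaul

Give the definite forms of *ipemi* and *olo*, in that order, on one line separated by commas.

ipemiisi, oloul

The alternation tracks the last vowel of the stem — -isi when the last vowel of the stem is a front vowel (*huifi*, *tizkeze*, *ili*); -ul when the last vowel of the stem is a back vowel (*ibo*, *ia*).
*ipemi* — last vowel /i/ (a front vowel) → -isi → *ipemiisi*.
*olo*: last vowel = /o/, a back vowel → -ul → *oloul*.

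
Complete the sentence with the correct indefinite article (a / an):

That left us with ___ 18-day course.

an

The indefinite article is chosen by the initial *sound* of the following word, not its spelling.
The number *18* is spoken "eighteen", beginning with /ˌeɪˈtiːn/ — a vowel sound.
So the article is *an*: That left us with an 18-day course.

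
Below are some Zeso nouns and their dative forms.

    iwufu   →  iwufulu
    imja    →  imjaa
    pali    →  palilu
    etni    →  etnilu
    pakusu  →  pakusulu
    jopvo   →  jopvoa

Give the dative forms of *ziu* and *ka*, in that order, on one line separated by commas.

ziulu, kaa

The alternation tracks the last vowel of the stem — -lu when the last vowel of the stem is a high vowel (*iwufu*, *pali*, *etni*, *pakusu*); -a when the last vowel of the stem is a non-high vowel (*imja*, *jopvo*).
*ziu* — last vowel /u/ (a high vowel) → -lu → *ziulu*.
*ka* — last vowel /a/ (a non-high vowel) → -a → *kaa*.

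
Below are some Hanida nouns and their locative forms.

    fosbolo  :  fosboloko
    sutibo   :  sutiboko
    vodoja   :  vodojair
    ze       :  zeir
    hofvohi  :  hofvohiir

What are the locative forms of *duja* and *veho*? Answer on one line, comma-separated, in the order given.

Looking at the last vowel of each stem: -ko when the last vowel of the stem is a rounded vowel (*fosbolo*, *sutibo*); -ir when the last vowel of the stem is an unrounded vowel (*vodoja*, *ze*, *hofvohi*).
The last vowel of *duja* is /a/, which is an unrounded vowel, so the suffix is -ir, giving *dujair*.
*veho*: last vowel = /o/, a rounded vowel → -ko → *vehoko*.

dujair, vehoko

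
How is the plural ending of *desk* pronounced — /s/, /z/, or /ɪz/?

/s/

The stem *desk* ends in a voiceless non-sibilant consonant.
The plural suffix surfaces as /ɪz/ after sibilants, /s/ after other voiceless consonants, and /z/ after other voiced sounds.
So the plural -s on *desk* is pronounced /s/.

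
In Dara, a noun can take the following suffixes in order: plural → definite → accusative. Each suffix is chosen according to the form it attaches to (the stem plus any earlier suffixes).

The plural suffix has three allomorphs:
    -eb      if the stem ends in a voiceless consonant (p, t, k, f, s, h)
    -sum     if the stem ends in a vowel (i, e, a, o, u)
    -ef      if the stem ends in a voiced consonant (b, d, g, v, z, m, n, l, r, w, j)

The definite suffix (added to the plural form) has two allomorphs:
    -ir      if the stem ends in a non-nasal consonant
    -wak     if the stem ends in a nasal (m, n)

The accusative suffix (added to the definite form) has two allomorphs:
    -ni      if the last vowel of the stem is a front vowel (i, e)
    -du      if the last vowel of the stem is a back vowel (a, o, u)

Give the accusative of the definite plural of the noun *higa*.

*higa* — final sound /a/ (a vowel) → -sum → *higasum*.
The plural form *higasum* — final consonant /m/ (a nasal) → -wak → *higasumwak*.
Since the last vowel of the definite form *higasumwak* is /a/ (a back vowel), it takes -du, giving *higasumwakdu*.

higasumwakdu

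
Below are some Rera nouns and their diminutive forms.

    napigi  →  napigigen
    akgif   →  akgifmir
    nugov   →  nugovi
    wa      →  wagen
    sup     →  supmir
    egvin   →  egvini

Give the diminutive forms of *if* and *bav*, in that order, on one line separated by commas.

ifmir, bavi

The pattern is voicing of the final sound: -mir when the stem ends in a voiceless consonant (*akgif*, *sup*); -i when the stem ends in a voiced consonant (*nugov*, *egvin*); -gen when the stem ends in a vowel (*napigi*, *wa*).
Since the final sound of *if* is /f/ (a voiceless consonant), it takes -mir, giving *ifmir*.
*bav*: final sound = /v/, a voiced consonant → -i → *bavi*.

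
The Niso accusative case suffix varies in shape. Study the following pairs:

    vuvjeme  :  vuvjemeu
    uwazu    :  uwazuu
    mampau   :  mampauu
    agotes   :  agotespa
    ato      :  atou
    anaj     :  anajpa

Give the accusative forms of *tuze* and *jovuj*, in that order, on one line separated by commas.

tuzeu, jovujpa

The suffix is conditioned by the final sound: -pa when the stem ends in a consonant (*agotes*, *anaj*); -u when the stem ends in a vowel (*vuvjeme*, *uwazu*, *mampau*, *ato*).
Since the final sound of *tuze* is /e/ (a vowel), it takes -u, giving *tuzeu*.
*jovuj* — final sound /j/ (a consonant) → -pa → *jovujpa*.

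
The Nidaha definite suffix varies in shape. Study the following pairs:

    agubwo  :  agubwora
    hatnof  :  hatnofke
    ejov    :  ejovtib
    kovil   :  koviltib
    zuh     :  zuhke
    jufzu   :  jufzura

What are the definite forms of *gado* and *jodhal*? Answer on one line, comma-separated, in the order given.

The pattern is voicing of the final sound: -ke when the stem ends in a voiceless consonant (*hatnof*, *zuh*); -tib when the stem ends in a voiced consonant (*ejov*, *kovil*); -ra when the stem ends in a vowel (*agubwo*, *jufzu*).
Since the final sound of *gado* is /o/ (a vowel), it takes -ra, giving *gadora*.
The final sound of *jodhal* is /l/, which is a voiced consonant, so the suffix is -tib, giving *jodhaltib*.

gadora, jodhaltib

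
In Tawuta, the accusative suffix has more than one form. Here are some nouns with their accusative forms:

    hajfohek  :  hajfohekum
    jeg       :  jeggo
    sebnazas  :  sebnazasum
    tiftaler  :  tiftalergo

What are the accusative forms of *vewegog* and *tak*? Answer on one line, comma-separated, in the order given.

vewegoggo, takum

The alternation tracks the final consonant of the stem — -um when the stem ends in a voiceless consonant (*hajfohek*, *sebnazas*); -go when the stem ends in a voiced consonant (*jeg*, *tiftaler*).
The final consonant of *vewegog* is /g/, which is voiced, so the suffix is -go, giving *vewegoggo*.
*tak*: final consonant = /k/, voiceless → -um → *takum*.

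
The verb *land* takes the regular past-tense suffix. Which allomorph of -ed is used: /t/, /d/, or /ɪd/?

/ɪd/

The stem *land* ends in /t/ or /d/.
The -ed suffix is realized as /ɪd/ after /t, d/; as /t/ after other voiceless consonants; and as /d/ after other voiced sounds.
So -ed on *land* is pronounced /ɪd/.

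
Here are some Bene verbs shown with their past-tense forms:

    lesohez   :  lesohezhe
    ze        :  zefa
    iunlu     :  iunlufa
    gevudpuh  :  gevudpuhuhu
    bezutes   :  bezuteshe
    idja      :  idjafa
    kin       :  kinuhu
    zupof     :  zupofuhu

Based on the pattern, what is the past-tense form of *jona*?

The alternation tracks the final sound of the stem — -he when the stem ends in a sibilant (*lesohez*, *bezutes*); -uhu when the stem ends in a non-sibilant consonant (*gevudpuh*, *kin*, *zupof*); -fa when the stem ends in a vowel (*ze*, *iunlu*, *idja*).
Since the final sound of *jona* is /a/ (a vowel), it takes -fa, giving *jonafa*.

jonafa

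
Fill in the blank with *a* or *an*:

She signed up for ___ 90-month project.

The indefinite article is chosen by the initial *sound* of the following word, not its spelling.
The number *90* is spoken "ninety", beginning with /ˈnaɪnti/ — a consonant sound.
So the article is *a*: She signed up for a 90-month project.

a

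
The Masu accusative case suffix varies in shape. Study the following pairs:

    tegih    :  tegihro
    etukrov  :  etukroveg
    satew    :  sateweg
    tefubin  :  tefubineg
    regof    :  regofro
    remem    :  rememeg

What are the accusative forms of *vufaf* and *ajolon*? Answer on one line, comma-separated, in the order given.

The suffix is conditioned by the final consonant: -ro when the stem ends in a voiceless consonant (*tegih*, *regof*); -eg when the stem ends in a voiced consonant (*etukrov*, *satew*, *tefubin*, *remem*).
Since the final consonant of *vufaf* is /f/ (voiceless), it takes -ro, giving *vufafro*.
*ajolon* — final consonant /n/ (voiced) → -eg → *ajoloneg*.

vufafro, ajoloneg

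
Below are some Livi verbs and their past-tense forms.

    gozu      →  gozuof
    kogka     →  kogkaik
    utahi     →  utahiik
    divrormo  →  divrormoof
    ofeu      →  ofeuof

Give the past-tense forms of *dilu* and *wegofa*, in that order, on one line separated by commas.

The suffix is conditioned by the last vowel: -of when the last vowel of the stem is a rounded vowel (*gozu*, *divrormo*, *ofeu*); -ik when the last vowel of the stem is an unrounded vowel (*kogka*, *utahi*).
*dilu*: last vowel = /u/, a rounded vowel → -of → *diluof*.
Since the last vowel of *wegofa* is /a/ (an unrounded vowel), it takes -ik, giving *wegofaik*.

diluof, wegofaik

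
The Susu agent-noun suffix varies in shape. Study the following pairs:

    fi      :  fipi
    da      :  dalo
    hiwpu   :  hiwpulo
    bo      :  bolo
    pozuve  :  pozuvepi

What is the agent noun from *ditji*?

Looking at the last vowel of each stem: -pi when the last vowel of the stem is a front vowel (*fi*, *pozuve*); -lo when the last vowel of the stem is a back vowel (*da*, *hiwpu*, *bo*).
*ditji*: last vowel = /i/, a front vowel → -pi → *ditjipi*.

ditjipi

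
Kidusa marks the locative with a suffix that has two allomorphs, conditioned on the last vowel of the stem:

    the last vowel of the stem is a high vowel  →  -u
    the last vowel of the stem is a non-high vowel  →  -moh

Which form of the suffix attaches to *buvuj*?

-u

*buvuj* — last vowel /u/ (a high vowel) → -u.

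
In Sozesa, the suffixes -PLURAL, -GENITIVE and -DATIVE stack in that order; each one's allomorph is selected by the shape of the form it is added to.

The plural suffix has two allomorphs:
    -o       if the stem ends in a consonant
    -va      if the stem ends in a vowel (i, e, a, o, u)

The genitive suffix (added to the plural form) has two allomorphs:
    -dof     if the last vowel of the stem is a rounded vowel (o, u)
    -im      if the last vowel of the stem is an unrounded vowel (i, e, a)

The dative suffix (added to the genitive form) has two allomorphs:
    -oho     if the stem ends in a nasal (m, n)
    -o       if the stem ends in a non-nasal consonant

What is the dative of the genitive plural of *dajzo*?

dajzovaimoho

Since the final sound of *dajzo* is /o/ (a vowel), it takes -va, giving *dajzova*.
The last vowel of the plural form *dajzova* is /a/, which is an unrounded vowel, so the genitive suffix is -im, giving *dajzovaim*.
Since the final consonant of the genitive form *dajzovaim* is /m/ (a nasal), it takes -oho, giving *dajzovaimoho*.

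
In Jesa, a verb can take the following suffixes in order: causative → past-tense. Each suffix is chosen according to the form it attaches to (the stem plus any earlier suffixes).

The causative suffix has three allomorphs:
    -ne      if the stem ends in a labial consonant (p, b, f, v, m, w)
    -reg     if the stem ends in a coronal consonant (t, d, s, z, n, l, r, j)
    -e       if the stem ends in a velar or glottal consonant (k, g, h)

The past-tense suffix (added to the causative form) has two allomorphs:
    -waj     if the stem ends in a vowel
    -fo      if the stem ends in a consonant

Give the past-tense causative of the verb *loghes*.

loghesregfo

The final consonant of *loghes* is /s/, which is coronal, so the causative suffix is -reg, giving *loghesreg*.
The causative form *loghesreg* — final sound /g/ (a consonant) → -fo → *loghesregfo*.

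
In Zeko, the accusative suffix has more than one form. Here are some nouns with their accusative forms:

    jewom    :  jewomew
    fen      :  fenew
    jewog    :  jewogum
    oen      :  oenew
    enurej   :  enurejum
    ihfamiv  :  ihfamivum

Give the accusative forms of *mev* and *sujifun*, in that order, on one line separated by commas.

The suffix is conditioned by the final consonant: -ew when the stem ends in a nasal (*jewom*, *fen*, *oen*); -um when the stem ends in a non-nasal consonant (*jewog*, *enurej*, *ihfamiv*).
Since the final consonant of *mev* is /v/ (non-nasal), it takes -um, giving *mevum*.
*sujifun*: final consonant = /n/, a nasal → -ew → *sujifunew*.

mevum, sujifunew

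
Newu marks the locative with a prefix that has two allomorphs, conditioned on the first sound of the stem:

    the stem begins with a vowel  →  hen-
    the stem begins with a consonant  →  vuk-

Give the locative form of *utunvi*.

The first sound of *utunvi* is /u/, which is a vowel, so the prefix is hen-, giving *henutunvi*.

henutunvi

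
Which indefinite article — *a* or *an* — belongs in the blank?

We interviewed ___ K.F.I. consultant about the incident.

The indefinite article is chosen by the initial *sound* of the following word, not its spelling.
The initialism *K.F.I.* is read letter by letter; the first letter, K, is pronounced /keɪ/, which begins with a consonant sound.
So the article is *a*: We interviewed a K.F.I. consultant about the incident.

a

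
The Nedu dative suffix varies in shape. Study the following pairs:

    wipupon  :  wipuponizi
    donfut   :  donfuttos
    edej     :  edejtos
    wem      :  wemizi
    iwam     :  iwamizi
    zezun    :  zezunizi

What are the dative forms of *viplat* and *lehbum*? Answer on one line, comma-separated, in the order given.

The alternation tracks the final consonant of the stem — -izi when the stem ends in a nasal (*wipupon*, *wem*, *iwam*, *zezun*); -tos when the stem ends in a non-nasal consonant (*donfut*, *edej*).
*viplat* — final consonant /t/ (non-nasal) → -tos → *viplattos*.
*lehbum*: final consonant = /m/, a nasal → -izi → *lehbumizi*.

viplattos, lehbumizi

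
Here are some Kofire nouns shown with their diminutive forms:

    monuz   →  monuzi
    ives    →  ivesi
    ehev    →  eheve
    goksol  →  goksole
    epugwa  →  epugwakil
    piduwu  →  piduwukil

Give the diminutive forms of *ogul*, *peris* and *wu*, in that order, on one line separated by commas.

The alternation tracks the final sound of the stem — -i when the stem ends in a sibilant (*monuz*, *ives*); -e when the stem ends in a non-sibilant consonant (*ehev*, *goksol*); -kil when the stem ends in a vowel (*epugwa*, *piduwu*).
The final sound of *ogul* is /l/, which is a non-sibilant consonant, so the suffix is -e, giving *ogule*.
The final sound of *peris* is /s/, which is a sibilant, so the suffix is -i, giving *perisi*.
Since the final sound of *wu* is /u/ (a vowel), it takes -kil, giving *wukil*.

ogule, perisi, wukil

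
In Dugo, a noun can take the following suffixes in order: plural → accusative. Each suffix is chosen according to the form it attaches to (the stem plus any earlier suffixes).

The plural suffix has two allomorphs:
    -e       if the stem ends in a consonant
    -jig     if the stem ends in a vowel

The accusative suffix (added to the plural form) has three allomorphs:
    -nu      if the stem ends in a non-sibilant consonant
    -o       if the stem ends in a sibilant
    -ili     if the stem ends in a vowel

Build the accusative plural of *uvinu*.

*uvinu*: final sound = /u/, a vowel → -jig → *uvinujig*.
The plural form *uvinujig* — final sound /g/ (a non-sibilant consonant) → -nu → *uvinujignu*.

uvinujignu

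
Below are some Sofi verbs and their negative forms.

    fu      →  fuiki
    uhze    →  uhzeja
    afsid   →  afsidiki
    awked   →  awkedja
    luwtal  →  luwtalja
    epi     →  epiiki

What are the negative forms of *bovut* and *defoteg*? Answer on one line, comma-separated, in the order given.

The suffix is conditioned by the last vowel: -iki when the last vowel of the stem is a high vowel (*fu*, *afsid*, *epi*); -ja when the last vowel of the stem is a non-high vowel (*uhze*, *awked*, *luwtal*).
The last vowel of *bovut* is /u/, which is a high vowel, so the suffix is -iki, giving *bovutiki*.
Since the last vowel of *defoteg* is /e/ (a non-high vowel), it takes -ja, giving *defotegja*.

bovutiki, defotegja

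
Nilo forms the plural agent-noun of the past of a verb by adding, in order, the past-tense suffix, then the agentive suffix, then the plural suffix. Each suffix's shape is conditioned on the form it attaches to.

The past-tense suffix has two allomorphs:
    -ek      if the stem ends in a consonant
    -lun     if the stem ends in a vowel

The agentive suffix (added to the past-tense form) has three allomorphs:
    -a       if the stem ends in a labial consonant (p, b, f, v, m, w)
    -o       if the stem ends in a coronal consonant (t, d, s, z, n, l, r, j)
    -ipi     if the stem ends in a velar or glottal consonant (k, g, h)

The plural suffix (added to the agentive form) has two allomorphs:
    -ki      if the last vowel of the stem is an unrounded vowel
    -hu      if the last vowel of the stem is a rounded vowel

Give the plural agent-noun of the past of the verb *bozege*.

*bozege* — final sound /e/ (a vowel) → -lun → *bozegelun*.
The past-tense form *bozegelun* — final consonant /n/ (coronal) → -o → *bozegeluno*.
The agentive form *bozegeluno* — last vowel /o/ (a rounded vowel) → -hu → *bozegelunohu*.

bozegelunohu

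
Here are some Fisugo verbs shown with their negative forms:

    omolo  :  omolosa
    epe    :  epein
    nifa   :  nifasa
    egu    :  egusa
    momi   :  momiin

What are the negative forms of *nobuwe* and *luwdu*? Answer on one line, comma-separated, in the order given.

nobuwein, luwdusa

The suffix is conditioned by the last vowel: -in when the last vowel of the stem is a front vowel (*epe*, *momi*); -sa when the last vowel of the stem is a back vowel (*omolo*, *nifa*, *egu*).
Since the last vowel of *nobuwe* is /e/ (a front vowel), it takes -in, giving *nobuwein*.
*luwdu*: last vowel = /u/, a back vowel → -sa → *luwdusa*.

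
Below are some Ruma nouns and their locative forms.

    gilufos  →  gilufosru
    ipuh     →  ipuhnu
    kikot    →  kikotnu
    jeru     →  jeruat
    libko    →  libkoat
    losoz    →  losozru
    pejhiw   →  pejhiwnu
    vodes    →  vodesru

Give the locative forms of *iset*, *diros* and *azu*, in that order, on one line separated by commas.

The pattern is sibilance of the final sound: -ru when the stem ends in a sibilant (*gilufos*, *losoz*, *vodes*); -nu when the stem ends in a non-sibilant consonant (*ipuh*, *kikot*, *pejhiw*); -at when the stem ends in a vowel (*jeru*, *libko*).
The final sound of *iset* is /t/, which is a non-sibilant consonant, so the suffix is -nu, giving *isetnu*.
Since the final sound of *diros* is /s/ (a sibilant), it takes -ru, giving *dirosru*.
*azu*: final sound = /u/, a vowel → -at → *azuat*.

isetnu, dirosru, azuat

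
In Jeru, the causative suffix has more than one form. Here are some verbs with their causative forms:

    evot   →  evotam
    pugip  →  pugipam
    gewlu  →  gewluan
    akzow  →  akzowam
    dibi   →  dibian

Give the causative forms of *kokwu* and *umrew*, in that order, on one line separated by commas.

The suffix is conditioned by the final sound: -am when the stem ends in a consonant (*evot*, *pugip*, *akzow*); -an when the stem ends in a vowel (*gewlu*, *dibi*).
The final sound of *kokwu* is /u/, which is a vowel, so the suffix is -an, giving *kokwuan*.
*umrew* — final sound /w/ (a consonant) → -am → *umrewam*.

kokwuan, umrewam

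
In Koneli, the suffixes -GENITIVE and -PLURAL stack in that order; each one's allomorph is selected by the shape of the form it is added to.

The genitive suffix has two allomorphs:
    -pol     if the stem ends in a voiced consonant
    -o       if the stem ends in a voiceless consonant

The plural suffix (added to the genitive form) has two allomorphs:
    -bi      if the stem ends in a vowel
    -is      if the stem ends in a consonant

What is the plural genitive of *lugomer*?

The final consonant of *lugomer* is /r/, which is voiced, so the genitive suffix is -pol, giving *lugomerpol*.
Since the final sound of the genitive form *lugomerpol* is /l/ (a consonant), it takes -is, giving *lugomerpolis*.

lugomerpolis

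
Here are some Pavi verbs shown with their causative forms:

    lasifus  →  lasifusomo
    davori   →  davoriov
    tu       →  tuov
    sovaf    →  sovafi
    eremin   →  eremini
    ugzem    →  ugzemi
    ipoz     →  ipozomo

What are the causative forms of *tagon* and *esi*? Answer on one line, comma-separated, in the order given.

tagoni, esiov

The alternation tracks the final sound of the stem — -omo when the stem ends in a sibilant (*lasifus*, *ipoz*); -i when the stem ends in a non-sibilant consonant (*sovaf*, *eremin*, *ugzem*); -ov when the stem ends in a vowel (*davori*, *tu*).
*tagon*: final sound = /n/, a non-sibilant consonant → -i → *tagoni*.
Since the final sound of *esi* is /i/ (a vowel), it takes -ov, giving *esiov*.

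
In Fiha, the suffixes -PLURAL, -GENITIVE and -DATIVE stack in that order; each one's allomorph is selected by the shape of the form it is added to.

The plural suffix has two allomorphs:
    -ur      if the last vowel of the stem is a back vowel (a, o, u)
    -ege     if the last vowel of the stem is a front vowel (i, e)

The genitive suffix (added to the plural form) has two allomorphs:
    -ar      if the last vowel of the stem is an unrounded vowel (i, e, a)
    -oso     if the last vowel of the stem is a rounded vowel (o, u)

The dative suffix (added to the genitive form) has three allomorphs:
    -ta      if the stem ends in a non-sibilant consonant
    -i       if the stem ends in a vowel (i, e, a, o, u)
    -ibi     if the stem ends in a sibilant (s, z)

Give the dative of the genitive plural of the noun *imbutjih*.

Since the last vowel of *imbutjih* is /i/ (a front vowel), it takes -ege, giving *imbutjihege*.
Since the last vowel of the plural form *imbutjihege* is /e/ (an unrounded vowel), it takes -ar, giving *imbutjihegear*.
The genitive form *imbutjihegear*: final sound = /r/, a non-sibilant consonant → -ta → *imbutjihegearta*.

imbutjihegearta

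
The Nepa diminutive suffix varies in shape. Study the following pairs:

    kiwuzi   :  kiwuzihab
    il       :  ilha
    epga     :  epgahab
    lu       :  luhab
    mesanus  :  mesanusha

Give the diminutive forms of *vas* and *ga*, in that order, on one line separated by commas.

The alternation tracks the final sound of the stem — -ha when the stem ends in a consonant (*il*, *mesanus*); -hab when the stem ends in a vowel (*kiwuzi*, *epga*, *lu*).
*vas*: final sound = /s/, a consonant → -ha → *vasha*.
*ga*: final sound = /a/, a vowel → -hab → *gahab*.

vasha, gahab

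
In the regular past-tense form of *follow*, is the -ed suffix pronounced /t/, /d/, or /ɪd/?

/d/

The stem *follow* ends in a voiced sound other than /d/.
The -ed suffix is realized as /ɪd/ after /t, d/; as /t/ after other voiceless consonants; and as /d/ after other voiced sounds.
So -ed on *follow* is pronounced /d/.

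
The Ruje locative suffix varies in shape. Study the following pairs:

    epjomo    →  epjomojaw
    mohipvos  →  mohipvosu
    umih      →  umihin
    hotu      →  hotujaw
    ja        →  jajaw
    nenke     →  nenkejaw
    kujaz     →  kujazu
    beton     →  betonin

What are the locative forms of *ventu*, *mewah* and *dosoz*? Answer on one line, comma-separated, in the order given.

ventujaw, mewahin, dosozu

The suffix is conditioned by the final sound: -u when the stem ends in a sibilant (*mohipvos*, *kujaz*); -in when the stem ends in a non-sibilant consonant (*umih*, *beton*); -jaw when the stem ends in a vowel (*epjomo*, *hotu*, *ja*, *nenke*).
The final sound of *ventu* is /u/, which is a vowel, so the suffix is -jaw, giving *ventujaw*.
Since the final sound of *mewah* is /h/ (a non-sibilant consonant), it takes -in, giving *mewahin*.
Since the final sound of *dosoz* is /z/ (a sibilant), it takes -u, giving *dosozu*.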